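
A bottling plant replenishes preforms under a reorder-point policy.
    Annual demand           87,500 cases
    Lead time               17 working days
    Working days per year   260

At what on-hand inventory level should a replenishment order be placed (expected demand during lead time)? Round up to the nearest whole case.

5,722 cases

Daily demand d = 87,500 / 260 = 336.538 cases/day
Demand during lead time = 336.538 × 17 = 5,721.15
Reorder point = 5,721.15 → round up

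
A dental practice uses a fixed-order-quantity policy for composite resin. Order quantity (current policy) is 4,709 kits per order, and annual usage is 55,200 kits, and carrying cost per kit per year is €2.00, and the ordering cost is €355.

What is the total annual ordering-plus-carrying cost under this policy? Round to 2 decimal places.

€8,870.39

Orders/yr = 55,200/4,709 = 11.722; ordering cost = 11.722 × €355 = €4,161.39
Average inventory = 4,709/2 = 2354.5; holding cost = 2354.5 × €2 = €4,709.00
Total = €4,161.39 + €4,709.00 = €8,870.39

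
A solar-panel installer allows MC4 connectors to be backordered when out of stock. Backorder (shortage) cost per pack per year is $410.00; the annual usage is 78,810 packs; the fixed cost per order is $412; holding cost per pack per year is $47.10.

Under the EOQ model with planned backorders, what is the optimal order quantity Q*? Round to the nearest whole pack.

1,240 packs

Q* = √(2DS/H) · √((H + b)/b)
   = √(2 × 78,810 × 412 / 47.1) · √((47.1 + 410) / 410)
   = 1,174.205 × 1.0559 ≈ 1,239.82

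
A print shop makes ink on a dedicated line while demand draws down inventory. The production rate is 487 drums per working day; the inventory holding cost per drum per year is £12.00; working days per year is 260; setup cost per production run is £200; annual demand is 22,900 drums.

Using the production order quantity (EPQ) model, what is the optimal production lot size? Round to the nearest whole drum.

965 drums

Daily demand d = 22,900/260 = 88.077; p = 487; 1 − d/p = 0.81914
EPQ = √(2DS / (H(1 − d/p)))
    = √(2 × 22,900 × 200 / (12 × 0.81914)) ≈ 965.33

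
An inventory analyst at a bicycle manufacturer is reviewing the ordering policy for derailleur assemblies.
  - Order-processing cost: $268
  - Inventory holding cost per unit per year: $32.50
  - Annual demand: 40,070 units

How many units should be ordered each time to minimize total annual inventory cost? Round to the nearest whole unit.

2DS/H = 2·40,070·268/32.5 = 660,846.77
EOQ = √660,846.77 ≈ 812.92

813 units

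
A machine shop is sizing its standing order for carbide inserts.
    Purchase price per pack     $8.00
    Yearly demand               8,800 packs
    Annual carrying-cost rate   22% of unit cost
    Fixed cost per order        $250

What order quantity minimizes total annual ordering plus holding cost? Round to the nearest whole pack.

Carrying cost H = $8 × 22% = $1.7600/pack/yr
2DS/H = 2·8,800·250/1.76 = 2,500,000.00
EOQ = √2,500,000.00 ≈ 1,581.14

1,581 packs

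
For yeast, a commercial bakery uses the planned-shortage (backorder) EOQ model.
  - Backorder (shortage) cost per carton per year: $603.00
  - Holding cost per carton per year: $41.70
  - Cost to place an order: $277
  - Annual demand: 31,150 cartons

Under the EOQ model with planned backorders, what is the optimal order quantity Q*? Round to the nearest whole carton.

665 cartons

Q* = √(2DS/H) · √((H + b)/b)
   = √(2 × 31,150 × 277 / 41.7) · √((41.7 + 603) / 603)
   = 643.303 × 1.0340 ≈ 665.18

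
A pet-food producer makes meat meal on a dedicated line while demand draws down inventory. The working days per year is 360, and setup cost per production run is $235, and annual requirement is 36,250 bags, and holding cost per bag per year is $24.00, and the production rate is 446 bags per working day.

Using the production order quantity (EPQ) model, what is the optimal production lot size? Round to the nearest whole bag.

d = 36,250/360 = 100.6944 bags/day;  effective holding cost H(1 − d/p) = 24·(1 − 100.6944/446) = 18.58146
Q* = √(2DS / H_eff) = √(2·36,250·235 / 18.58146) ≈ 957.55

958 bags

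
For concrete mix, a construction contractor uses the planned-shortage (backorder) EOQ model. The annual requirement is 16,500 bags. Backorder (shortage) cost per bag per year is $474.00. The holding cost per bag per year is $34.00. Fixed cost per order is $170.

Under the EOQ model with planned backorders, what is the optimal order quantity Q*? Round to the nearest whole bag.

421 bags

Q* = √(2DS/H) · √((H + b)/b)
   = √(2 × 16,500 × 170 / 34) · √((34 + 474) / 474)
   = 406.202 × 1.0352 ≈ 420.52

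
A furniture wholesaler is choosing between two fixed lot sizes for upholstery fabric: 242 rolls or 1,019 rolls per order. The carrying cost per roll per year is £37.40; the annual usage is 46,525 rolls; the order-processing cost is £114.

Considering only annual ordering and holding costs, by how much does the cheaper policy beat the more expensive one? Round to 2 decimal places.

£2,181.88

TC(Q) = (D/Q)S + (Q/2)H
TC(242) = (46,525/242)×114 + (242/2)×37.4 = £26,442.14
TC(1,019) = (46,525/1,019)×114 + (1,019/2)×37.4 = £24,260.26
Cheaper: Q = 1,019.  Difference = £2,181.88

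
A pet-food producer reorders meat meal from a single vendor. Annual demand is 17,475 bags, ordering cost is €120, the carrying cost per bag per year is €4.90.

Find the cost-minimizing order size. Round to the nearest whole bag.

Optimal lot size Q* = (2 × 17,475 × €120 / €4.9)^½ ≈ 925.16

925 bags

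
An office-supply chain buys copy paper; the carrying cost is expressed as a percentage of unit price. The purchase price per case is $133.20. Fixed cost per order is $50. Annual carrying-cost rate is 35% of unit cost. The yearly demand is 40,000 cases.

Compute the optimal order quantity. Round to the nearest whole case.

293 cases

H = i·C = 0.35 × $133.2 = $46.6200 per case-year
EOQ = √(2DS/H) = √(2 × 40,000 × 50 / 46.62)
    = √(85,800.09) ≈ 292.92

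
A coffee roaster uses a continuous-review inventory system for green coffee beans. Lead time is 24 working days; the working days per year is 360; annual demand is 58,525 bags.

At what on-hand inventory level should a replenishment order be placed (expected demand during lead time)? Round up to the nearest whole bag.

3,902 bags

Daily demand d = 58,525 / 360 = 162.569 bags/day
Demand during lead time = 162.569 × 24 = 3,901.67
Reorder point = 3,901.67 → round up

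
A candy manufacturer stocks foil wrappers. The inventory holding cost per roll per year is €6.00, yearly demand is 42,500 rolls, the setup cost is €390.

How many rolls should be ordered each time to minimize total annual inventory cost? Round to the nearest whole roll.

Q* = √(2·D·S / H) = √(2·42,500·390 / 6) = √5,525,000.0 ≈ 2,350.53

2,351 rolls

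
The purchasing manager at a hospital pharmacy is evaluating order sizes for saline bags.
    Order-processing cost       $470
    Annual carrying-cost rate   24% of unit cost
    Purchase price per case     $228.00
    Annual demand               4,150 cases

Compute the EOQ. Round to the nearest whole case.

Carrying cost H = $228 × 24% = $54.7200/case/yr
EOQ = √(2DS/H) = √(2 × 4,150 × 470 / 54.72)
    = √(71,290.20) ≈ 267.00

267 cases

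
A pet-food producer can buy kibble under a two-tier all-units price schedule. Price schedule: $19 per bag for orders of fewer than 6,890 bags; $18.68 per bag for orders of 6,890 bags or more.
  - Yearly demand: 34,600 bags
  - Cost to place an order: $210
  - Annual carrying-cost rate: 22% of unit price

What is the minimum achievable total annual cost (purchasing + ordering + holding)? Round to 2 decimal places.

$661,540.14

H₁ = 22%×$19 = $4.1800;  H₂ = 22%×$18.68 = $4.1096
EOQ₁ = √(2×34,600×210/4.1800) = 1,864.55  (< 6,890, feasible at tier 1)
EOQ₂ = √(2×34,600×210/4.1096) = 1,880.45  (< 6,890 → use Q = 6,890 at tier-2 price)
TC(tier 1 (EOQ₁), Q≈1,864.6) = $665,193.83
TC(tier 2, Q≈6,890.0) = $661,540.14
Minimum at tier 2: $661,540.14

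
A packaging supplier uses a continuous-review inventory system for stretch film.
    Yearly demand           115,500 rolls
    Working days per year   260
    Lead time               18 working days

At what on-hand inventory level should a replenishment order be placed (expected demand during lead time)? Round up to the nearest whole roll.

Daily demand d = 115,500 / 260 = 444.231 rolls/day
Demand during lead time = 444.231 × 18 = 7,996.15
Reorder point = 7,996.15 → round up

7,997 rolls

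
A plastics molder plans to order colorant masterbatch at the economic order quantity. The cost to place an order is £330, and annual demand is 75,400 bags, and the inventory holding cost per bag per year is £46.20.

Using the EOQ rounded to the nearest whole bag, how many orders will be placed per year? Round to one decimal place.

72.6 orders per year

Q* = √(2·D·S / H) = √(2·75,400·330 / 46.2) = √1,077,142.9 ≈ 1,037.85 → Q = 1,038
Orders per year = D/Q = 75,400 / 1,038 = 72.640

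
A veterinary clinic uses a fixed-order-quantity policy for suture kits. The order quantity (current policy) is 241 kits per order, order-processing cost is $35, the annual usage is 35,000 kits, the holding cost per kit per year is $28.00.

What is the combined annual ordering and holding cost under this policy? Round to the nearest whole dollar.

$8,457

Ordering: D/Q × S = 35,000/241 × $35 = $5,082.99
Holding:  Q/2 × H = 241/2 × $28 = $3,374.00
Total = $5,082.99 + $3,374.00 = $8,456.99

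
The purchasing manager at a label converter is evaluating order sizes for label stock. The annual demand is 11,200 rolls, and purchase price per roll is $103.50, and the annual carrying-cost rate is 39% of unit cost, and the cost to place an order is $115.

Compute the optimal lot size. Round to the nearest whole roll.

Holding cost per roll per year: H = 39% × $103.5 = $40.3650
Optimal lot size Q* = (2 × 11,200 × $115 / $40.365)^½ ≈ 252.62

253 rolls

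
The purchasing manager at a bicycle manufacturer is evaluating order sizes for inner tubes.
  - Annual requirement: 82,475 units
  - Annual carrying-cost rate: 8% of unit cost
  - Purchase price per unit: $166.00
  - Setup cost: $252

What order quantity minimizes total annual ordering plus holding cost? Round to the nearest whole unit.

1,769 units

Carrying cost H = $166 × 8% = $13.2800/unit/yr
2DS/H = 2·82,475·252/13.28 = 3,130,075.30
EOQ = √3,130,075.30 ≈ 1,769.20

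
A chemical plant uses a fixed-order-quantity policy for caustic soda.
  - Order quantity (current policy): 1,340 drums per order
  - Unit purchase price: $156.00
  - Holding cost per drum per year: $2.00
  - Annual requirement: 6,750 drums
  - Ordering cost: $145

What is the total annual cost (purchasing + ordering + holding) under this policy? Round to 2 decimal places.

$1,055,070.41

Annual ordering cost = (D/Q)·S = (6,750/1,340) × 145 = $730.41
Annual holding cost  = (Q/2)·H = (1,340/2) × 2 = $1,340.00
Purchase cost = D·C = 6,750 × 156 = $1,053,000.00
Total = $730.41 + $1,340.00 + $1,053,000.00 = $1,055,070.41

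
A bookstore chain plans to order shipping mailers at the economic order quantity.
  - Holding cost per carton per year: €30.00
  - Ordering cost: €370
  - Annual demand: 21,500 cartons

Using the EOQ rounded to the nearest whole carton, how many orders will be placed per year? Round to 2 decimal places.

29.53 orders per year

EOQ = √(2DS/H) = √(2 × 21,500 × 370 / 30)
    = √(530,333.33) ≈ 728.24 → Q = 728
Orders per year = D/Q = 21,500 / 728 = 29.533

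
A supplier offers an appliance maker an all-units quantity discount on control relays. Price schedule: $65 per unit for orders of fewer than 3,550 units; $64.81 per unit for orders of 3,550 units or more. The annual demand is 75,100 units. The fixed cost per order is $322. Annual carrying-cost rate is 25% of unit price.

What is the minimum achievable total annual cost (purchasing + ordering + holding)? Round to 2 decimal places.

$4,902,802.32

H₁ = 25%×$65 = $16.2500;  H₂ = 25%×$64.81 = $16.2025
EOQ₁ = √(2×75,100×322/16.2500) = 1,725.19  (< 3,550, feasible at tier 1)
EOQ₂ = √(2×75,100×322/16.2025) = 1,727.71  (< 3,550 → use Q = 3,550 at tier-2 price)
TC(tier 1 (EOQ₁), Q≈1,725.2) = $4,909,534.29
TC(tier 2, Q≈3,550.0) = $4,902,802.32
Minimum at tier 2: $4,902,802.32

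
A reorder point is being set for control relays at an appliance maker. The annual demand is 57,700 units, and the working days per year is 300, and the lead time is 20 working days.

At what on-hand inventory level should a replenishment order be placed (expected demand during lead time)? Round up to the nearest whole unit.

Daily demand d = 57,700 / 300 = 192.333 units/day
Demand during lead time = 192.333 × 20 = 3,846.67
Reorder point = 3,846.67 → round up

3,847 units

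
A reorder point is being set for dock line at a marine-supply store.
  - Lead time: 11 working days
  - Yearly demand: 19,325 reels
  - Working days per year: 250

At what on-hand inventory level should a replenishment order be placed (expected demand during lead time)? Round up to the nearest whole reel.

851 reels

Daily demand d = 19,325 / 250 = 77.300 reels/day
Demand during lead time = 77.300 × 11 = 850.30
Reorder point = 850.30 → round up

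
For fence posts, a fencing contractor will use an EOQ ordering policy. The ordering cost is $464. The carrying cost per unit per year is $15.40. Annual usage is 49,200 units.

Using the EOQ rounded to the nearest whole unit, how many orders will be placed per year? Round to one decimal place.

28.6 orders per year

2DS/H = 2·49,200·464/15.4 = 2,964,779.22
EOQ = √2,964,779.22 ≈ 1,721.85 → Q = 1,722
Orders per year = D/Q = 49,200 / 1,722 = 28.571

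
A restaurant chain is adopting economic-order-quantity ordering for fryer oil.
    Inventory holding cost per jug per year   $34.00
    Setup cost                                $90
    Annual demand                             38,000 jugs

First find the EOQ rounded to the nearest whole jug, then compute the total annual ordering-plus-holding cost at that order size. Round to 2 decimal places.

2DS/H = 2·38,000·90/34 = 201,176.47
EOQ = √201,176.47 ≈ 448.53 → Q = 449 jugs
Annual ordering cost = (D/Q)·S = (38,000/449) × 90 = $7,616.93
Annual holding cost  = (Q/2)·H = (449/2) × 34 = $7,633.00
Total = $7,616.93 + $7,633.00 = $15,249.93

$15,249.93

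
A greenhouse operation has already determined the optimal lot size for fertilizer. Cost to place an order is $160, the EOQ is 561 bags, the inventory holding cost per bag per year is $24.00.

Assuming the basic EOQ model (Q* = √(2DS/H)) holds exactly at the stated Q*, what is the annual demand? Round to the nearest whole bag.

From Q* = √(2DS/H) ⇒ Q*² = 2DS/H.
D = Q²H / (2S) = 561² × 24 / (2 × 160) = 23,604.08

23,604 bags per year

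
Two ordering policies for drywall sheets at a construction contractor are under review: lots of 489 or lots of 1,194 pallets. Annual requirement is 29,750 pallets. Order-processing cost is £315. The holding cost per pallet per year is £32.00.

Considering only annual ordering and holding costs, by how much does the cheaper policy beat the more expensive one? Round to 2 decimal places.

For each Q, cost = (D/Q)·S + (Q/2)·H.
TC(489) = (29,750/489)×315 + (489/2)×32 = £26,988.11
TC(1,194) = (29,750/1,194)×315 + (1,194/2)×32 = £26,952.62
|ΔTC| = |£26,988.11 − £26,952.62| = £35.49

£35.49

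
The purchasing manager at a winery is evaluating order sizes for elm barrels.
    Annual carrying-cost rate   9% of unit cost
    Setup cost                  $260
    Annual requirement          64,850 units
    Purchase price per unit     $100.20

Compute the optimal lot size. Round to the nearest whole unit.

1,934 units

H = i·C = 0.09 × $100.2 = $9.0180 per unit-year
2DS/H = 2·64,850·260/9.018 = 3,739,410.07
EOQ = √3,739,410.07 ≈ 1,933.76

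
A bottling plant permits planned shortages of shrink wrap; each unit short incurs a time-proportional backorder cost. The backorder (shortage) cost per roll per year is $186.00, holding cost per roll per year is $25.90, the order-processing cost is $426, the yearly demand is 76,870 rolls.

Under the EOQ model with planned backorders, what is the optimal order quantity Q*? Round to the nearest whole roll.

Q* = √(2DS/H) · √((H + b)/b)
   = √(2 × 76,870 × 426 / 25.9) · √((25.9 + 186) / 186)
   = 1,590.188 × 1.0674 ≈ 1,697.30

1,697 rolls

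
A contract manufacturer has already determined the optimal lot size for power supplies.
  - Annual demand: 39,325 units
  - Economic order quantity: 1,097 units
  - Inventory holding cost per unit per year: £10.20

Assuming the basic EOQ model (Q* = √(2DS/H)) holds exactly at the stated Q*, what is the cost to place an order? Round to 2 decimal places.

EOQ relation: Q² = 2DS/H, so rearrange for the unknown.
S = Q²H / (2D) = 1,097² × 10.2 / (2 × 39,325) = 156.0683

£156.07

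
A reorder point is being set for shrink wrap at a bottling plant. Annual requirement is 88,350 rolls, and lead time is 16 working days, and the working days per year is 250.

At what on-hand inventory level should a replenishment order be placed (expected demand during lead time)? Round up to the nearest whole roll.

5,655 rolls

Daily demand d = 88,350 / 250 = 353.400 rolls/day
Demand during lead time = 353.400 × 16 = 5,654.40
Reorder point = 5,654.40 → round up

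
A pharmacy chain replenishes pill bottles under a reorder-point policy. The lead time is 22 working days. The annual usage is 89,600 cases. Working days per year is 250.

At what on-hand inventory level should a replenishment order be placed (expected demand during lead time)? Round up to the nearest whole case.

7,885 cases

Daily demand d = 89,600 / 250 = 358.400 cases/day
Demand during lead time = 358.400 × 22 = 7,884.80
Reorder point = 7,884.80 → round up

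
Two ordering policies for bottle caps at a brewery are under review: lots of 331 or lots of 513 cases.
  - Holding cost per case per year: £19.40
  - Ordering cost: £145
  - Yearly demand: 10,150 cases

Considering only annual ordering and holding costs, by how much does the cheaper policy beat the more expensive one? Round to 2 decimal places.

£187.93

Annual cost at Q: ordering D·S/Q plus holding Q·H/2.
TC(331) = (10,150/331)×145 + (331/2)×19.4 = £7,657.07
TC(513) = (10,150/513)×145 + (513/2)×19.4 = £7,845.01
Lots of 331 are cheaper by £187.93.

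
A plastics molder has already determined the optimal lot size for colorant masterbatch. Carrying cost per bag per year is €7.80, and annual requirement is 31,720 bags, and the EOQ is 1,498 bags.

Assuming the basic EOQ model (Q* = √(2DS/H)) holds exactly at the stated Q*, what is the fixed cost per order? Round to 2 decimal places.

€275.90

Since Q* = (2DS/H)^½, squaring gives Q*²·H = 2DS.
S = Q²H / (2D) = 1,498² × 7.8 / (2 × 31,720) = 275.9021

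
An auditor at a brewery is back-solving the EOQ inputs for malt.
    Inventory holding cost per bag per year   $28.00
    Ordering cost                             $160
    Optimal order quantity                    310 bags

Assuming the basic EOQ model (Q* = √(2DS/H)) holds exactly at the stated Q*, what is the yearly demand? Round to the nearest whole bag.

Since Q* = (2DS/H)^½, squaring gives Q*²·H = 2DS.
D = Q²H / (2S) = 310² × 28 / (2 × 160) = 8,408.75

8,409 bags per year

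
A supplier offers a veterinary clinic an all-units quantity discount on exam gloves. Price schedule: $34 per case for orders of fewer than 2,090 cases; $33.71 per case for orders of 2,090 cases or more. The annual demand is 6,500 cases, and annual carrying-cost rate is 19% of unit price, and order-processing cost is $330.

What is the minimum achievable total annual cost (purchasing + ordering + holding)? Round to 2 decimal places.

$226,264.35

H₁ = 19%×$34 = $6.4600;  H₂ = 19%×$33.71 = $6.4049
EOQ₁ = √(2×6,500×330/6.4600) = 814.92  (< 2,090, feasible at tier 1)
EOQ₂ = √(2×6,500×330/6.4049) = 818.41  (< 2,090 → use Q = 2,090 at tier-2 price)
TC(tier 1 (EOQ₁), Q≈814.9) = $226,264.35
TC(tier 2, Q≈2,090.0) = $226,834.44
Minimum at tier 1 (EOQ₁): $226,264.35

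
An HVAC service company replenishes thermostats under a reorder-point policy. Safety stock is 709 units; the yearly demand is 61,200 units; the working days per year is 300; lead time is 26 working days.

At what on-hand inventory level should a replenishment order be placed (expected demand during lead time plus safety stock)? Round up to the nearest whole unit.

Daily demand d = 61,200 / 300 = 204.000 units/day
Demand during lead time = 204.000 × 26 = 5,304.00
Reorder point = 5,304.00 + 709 = 6,013.00 → round up

6,013 units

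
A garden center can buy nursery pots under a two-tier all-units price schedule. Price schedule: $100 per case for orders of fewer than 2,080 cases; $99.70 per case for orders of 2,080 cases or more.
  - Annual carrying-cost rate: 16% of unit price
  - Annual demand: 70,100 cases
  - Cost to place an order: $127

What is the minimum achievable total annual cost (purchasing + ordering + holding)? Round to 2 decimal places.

H₁ = 16%×$100 = $16.0000;  H₂ = 16%×$99.70 = $15.9520
EOQ₁ = √(2×70,100×127/16.0000) = 1,054.91  (< 2,080, feasible at tier 1)
EOQ₂ = √(2×70,100×127/15.9520) = 1,056.50  (< 2,080 → use Q = 2,080 at tier-2 price)
TC(tier 1 (EOQ₁), Q≈1,054.9) = $7,026,878.58
TC(tier 2, Q≈2,080.0) = $7,009,840.22
Minimum at tier 2: $7,009,840.22

$7,009,840.22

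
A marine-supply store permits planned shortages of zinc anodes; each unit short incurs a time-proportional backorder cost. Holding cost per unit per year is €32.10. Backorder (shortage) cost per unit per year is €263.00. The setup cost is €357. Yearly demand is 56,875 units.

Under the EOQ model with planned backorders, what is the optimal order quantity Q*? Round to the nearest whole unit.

Basic EOQ = √(2·56,875·357/32.1) = 1,124.753
Backorder adjustment √((H+b)/b) = √((32.1+263)/263) = 1.0593
Q* = 1,124.753 × 1.0593 ≈ 1,191.42

1,191 units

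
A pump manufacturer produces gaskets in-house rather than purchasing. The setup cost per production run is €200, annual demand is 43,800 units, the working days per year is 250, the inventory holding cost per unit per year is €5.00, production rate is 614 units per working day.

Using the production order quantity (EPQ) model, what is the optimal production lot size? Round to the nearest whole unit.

Daily demand d = 43,800/250 = 175.200; p = 614; 1 − d/p = 0.71466
EPQ = √(2DS / (H(1 − d/p)))
    = √(2 × 43,800 × 200 / (5 × 0.71466)) ≈ 2,214.28

2,214 units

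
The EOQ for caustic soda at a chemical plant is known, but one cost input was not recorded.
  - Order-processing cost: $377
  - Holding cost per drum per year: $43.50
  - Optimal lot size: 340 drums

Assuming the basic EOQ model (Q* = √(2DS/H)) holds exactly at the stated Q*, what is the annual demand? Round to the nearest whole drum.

6,669 drums per year

Since Q* = (2DS/H)^½, squaring gives Q*²·H = 2DS.
D = Q²H / (2S) = 340² × 43.5 / (2 × 377) = 6,669.23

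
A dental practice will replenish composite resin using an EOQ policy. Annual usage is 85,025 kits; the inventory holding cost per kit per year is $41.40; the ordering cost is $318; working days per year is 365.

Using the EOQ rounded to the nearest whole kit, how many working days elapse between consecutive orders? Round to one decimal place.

4.9 days

Q* = √(2·D·S / H) = √(2·85,025·318 / 41.4) = √1,306,181.2 ≈ 1,142.88 → Q = 1,143 kits
Days between orders = 365 / (D/Q) = 365 / 74.388 ≈ 4.907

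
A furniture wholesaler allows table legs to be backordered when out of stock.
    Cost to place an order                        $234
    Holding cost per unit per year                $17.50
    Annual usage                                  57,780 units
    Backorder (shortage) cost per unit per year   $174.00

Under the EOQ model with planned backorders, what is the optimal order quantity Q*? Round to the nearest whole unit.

1,304 units

Q* = √(2DS/H) · √((H + b)/b)
   = √(2 × 57,780 × 234 / 17.5) · √((17.5 + 174) / 174)
   = 1,243.062 × 1.0491 ≈ 1,304.07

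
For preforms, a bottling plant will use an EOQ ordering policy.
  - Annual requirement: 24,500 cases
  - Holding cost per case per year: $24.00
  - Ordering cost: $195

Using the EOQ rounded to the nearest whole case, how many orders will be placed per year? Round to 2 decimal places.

EOQ = √(2DS/H) = √(2 × 24,500 × 195 / 24)
    = √(398,125.00) ≈ 630.97 → Q = 631
Orders per year = D/Q = 24,500 / 631 = 38.827

38.83 orders per year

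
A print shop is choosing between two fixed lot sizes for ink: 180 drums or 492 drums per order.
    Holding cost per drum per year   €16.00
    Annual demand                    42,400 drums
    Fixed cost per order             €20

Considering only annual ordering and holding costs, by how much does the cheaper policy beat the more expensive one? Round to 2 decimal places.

TC(Q) = (D/Q)S + (Q/2)H
TC(180) = (42,400/180)×20 + (180/2)×16 = €6,151.11
TC(492) = (42,400/492)×20 + (492/2)×16 = €5,659.58
Cheaper: Q = 492.  Difference = €491.53

€491.53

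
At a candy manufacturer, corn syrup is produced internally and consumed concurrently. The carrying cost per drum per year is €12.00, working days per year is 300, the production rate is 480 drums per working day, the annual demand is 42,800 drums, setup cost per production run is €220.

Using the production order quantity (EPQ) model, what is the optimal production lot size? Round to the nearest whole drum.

Daily demand d = 42,800/300 = 142.667; p = 480; 1 − d/p = 0.70278
EPQ = √(2DS / (H(1 − d/p)))
    = √(2 × 42,800 × 220 / (12 × 0.70278)) ≈ 1,494.34

1,494 drums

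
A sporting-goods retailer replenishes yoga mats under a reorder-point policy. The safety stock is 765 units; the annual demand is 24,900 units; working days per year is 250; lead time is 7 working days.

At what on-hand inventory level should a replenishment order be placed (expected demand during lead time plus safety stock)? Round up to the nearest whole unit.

Daily demand d = 24,900 / 250 = 99.600 units/day
Demand during lead time = 99.600 × 7 = 697.20
Reorder point = 697.20 + 765 = 1,462.20 → round up

1,463 units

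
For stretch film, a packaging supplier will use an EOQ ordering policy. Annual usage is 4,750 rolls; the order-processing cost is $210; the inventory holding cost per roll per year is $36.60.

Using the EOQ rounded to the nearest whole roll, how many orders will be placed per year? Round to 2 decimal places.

20.39 orders per year

EOQ = √(2DS/H) = √(2 × 4,750 × 210 / 36.6)
    = √(54,508.20) ≈ 233.47 → Q = 233
Orders per year = D/Q = 4,750 / 233 = 20.386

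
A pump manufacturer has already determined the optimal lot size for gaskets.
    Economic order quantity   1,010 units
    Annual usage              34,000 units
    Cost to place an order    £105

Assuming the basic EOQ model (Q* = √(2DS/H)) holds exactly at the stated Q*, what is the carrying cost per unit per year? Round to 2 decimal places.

£7.00

Since Q* = (2DS/H)^½, squaring gives Q*²·H = 2DS.
H = 2DS / Q² = 2 × 34,000 × 105 / 1,010² = 6.9993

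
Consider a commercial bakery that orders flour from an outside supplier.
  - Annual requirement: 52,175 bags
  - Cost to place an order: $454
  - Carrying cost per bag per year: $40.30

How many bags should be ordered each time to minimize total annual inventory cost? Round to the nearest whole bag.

EOQ = √(2DS/H) = √(2 × 52,175 × 454 / 40.3)
    = √(1,175,555.83) ≈ 1,084.23

1,084 bags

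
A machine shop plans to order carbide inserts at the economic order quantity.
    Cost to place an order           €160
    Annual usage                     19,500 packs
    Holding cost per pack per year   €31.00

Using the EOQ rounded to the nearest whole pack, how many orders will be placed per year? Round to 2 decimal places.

43.43 orders per year

Q* = √(2·D·S / H) = √(2·19,500·160 / 31) = √201,290.3 ≈ 448.65 → Q = 449
Orders per year = D/Q = 19,500 / 449 = 43.430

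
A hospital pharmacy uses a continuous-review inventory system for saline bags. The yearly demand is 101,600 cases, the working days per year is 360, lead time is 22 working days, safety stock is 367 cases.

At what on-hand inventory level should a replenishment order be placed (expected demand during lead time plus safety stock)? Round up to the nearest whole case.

6,576 cases

Daily demand d = 101,600 / 360 = 282.222 cases/day
Demand during lead time = 282.222 × 22 = 6,208.89
Reorder point = 6,208.89 + 367 = 6,575.89 → round up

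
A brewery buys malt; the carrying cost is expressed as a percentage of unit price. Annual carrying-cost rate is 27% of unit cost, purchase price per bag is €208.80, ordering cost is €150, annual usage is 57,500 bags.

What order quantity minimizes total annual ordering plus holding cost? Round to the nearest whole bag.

Carrying cost H = €208.8 × 27% = €56.3760/bag/yr
Q* = √(2·D·S / H) = √(2·57,500·150 / 56.376) = √305,981.3 ≈ 553.16

553 bags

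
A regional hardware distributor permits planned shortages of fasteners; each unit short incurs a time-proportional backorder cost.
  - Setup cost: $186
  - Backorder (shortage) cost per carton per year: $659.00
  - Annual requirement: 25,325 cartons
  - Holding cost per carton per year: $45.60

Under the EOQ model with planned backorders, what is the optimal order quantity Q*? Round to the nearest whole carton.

470 cartons

Q* = √(2DS/H) · √((H + b)/b)
   = √(2 × 25,325 × 186 / 45.6) · √((45.6 + 659) / 659)
   = 454.531 × 1.0340 ≈ 469.99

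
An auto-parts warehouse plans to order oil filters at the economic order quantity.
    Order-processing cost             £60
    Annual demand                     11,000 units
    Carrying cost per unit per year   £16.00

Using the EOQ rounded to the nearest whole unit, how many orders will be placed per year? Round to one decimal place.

EOQ = √(2DS/H) = √(2 × 11,000 × 60 / 16)
    = √(82,500.00) ≈ 287.23 → Q = 287
N = D/Q = 11,000/287 ≈ 38.328 orders/yr

38.3 orders per year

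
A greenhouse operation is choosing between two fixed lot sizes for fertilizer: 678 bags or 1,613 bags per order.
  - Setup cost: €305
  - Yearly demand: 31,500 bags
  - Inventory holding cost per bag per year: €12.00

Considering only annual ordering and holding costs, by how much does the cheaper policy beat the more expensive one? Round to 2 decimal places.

€2,604.06

Annual cost at Q: ordering D·S/Q plus holding Q·H/2.
TC(678) = (31,500/678)×305 + (678/2)×12 = €18,238.35
TC(1,613) = (31,500/1,613)×305 + (1,613/2)×12 = €15,634.29
Lots of 1,613 are cheaper by €2,604.06.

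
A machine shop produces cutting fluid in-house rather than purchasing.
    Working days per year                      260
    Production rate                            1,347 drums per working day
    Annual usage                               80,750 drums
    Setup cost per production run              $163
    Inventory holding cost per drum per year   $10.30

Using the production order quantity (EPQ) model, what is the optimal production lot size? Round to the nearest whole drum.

Daily demand d = 80,750/260 = 310.577; p = 1347; 1 − d/p = 0.76943
EPQ = √(2DS / (H(1 − d/p)))
    = √(2 × 80,750 × 163 / (10.3 × 0.76943)) ≈ 1,822.54

1,823 drums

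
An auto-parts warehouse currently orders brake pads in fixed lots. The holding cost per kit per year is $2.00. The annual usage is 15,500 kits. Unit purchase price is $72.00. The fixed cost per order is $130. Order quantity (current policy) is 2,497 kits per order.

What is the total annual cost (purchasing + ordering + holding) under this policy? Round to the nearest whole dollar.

$1,119,304

Annual ordering cost = (D/Q)·S = (15,500/2,497) × 130 = $806.97
Annual holding cost  = (Q/2)·H = (2,497/2) × 2 = $2,497.00
Purchase cost = D·C = 15,500 × 72 = $1,116,000.00
Total = $806.97 + $2,497.00 + $1,116,000.00 = $1,119,303.97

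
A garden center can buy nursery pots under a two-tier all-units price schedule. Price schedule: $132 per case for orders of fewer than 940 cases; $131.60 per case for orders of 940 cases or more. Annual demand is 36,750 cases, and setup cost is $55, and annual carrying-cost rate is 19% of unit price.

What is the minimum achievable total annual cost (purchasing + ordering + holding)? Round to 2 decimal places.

$4,850,202.15

H₁ = 19%×$132 = $25.0800;  H₂ = 19%×$131.60 = $25.0040
EOQ₁ = √(2×36,750×55/25.0800) = 401.48  (< 940, feasible at tier 1)
EOQ₂ = √(2×36,750×55/25.0040) = 402.09  (< 940 → use Q = 940 at tier-2 price)
TC(tier 1 (EOQ₁), Q≈401.5) = $4,861,069.06
TC(tier 2, Q≈940.0) = $4,850,202.15
Minimum at tier 2: $4,850,202.15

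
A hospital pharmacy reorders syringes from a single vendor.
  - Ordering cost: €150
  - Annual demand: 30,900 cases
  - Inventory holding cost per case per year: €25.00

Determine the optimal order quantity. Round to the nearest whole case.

EOQ = √(2DS/H) = √(2 × 30,900 × 150 / 25)
    = √(370,800.00) ≈ 608.93

609 cases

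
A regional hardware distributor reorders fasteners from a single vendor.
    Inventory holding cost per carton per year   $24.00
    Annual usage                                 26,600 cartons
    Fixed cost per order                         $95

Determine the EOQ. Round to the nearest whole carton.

EOQ = √(2DS/H) = √(2 × 26,600 × 95 / 24)
    = √(210,583.33) ≈ 458.89

459 cartons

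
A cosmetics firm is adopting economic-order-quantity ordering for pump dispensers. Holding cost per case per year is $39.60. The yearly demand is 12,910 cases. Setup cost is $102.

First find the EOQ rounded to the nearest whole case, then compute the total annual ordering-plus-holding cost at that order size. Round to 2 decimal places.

$10,212.35

Optimal lot size Q* = (2 × 12,910 × $102 / $39.6)^½ ≈ 257.89 → Q = 258 cases
Ordering: D/Q × S = 12,910/258 × $102 = $5,103.95
Holding:  Q/2 × H = 258/2 × $39.6 = $5,108.40
Total = $5,103.95 + $5,108.40 = $10,212.35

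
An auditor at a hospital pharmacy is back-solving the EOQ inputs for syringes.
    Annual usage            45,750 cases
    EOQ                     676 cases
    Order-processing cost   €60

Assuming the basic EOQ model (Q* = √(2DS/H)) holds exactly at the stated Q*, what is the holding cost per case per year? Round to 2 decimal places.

EOQ relation: Q² = 2DS/H, so rearrange for the unknown.
H = 2DS / Q² = 2 × 45,750 × 60 / 676² = 12.0138

€12.01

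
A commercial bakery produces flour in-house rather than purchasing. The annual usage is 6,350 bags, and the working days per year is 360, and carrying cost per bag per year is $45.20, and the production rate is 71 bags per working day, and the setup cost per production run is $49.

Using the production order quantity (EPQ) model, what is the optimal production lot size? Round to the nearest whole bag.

Daily demand d = 6,350/360 = 17.639; p = 71; 1 − d/p = 0.75156
EPQ = √(2DS / (H(1 − d/p)))
    = √(2 × 6,350 × 49 / (45.2 × 0.75156)) ≈ 135.35

135 bags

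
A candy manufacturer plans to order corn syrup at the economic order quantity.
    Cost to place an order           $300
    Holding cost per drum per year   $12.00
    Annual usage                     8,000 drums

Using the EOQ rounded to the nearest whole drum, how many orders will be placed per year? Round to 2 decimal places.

12.66 orders per year

2DS/H = 2·8,000·300/12 = 400,000.00
EOQ = √400,000.00 ≈ 632.46 → Q = 632
Orders per year = D/Q = 8,000 / 632 = 12.658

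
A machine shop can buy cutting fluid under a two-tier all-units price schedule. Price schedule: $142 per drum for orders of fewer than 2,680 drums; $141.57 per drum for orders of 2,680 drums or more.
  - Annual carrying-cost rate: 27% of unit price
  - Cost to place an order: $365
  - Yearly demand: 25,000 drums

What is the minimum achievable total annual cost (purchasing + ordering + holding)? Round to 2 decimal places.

$3,576,451.94

H₁ = 27%×$142 = $38.3400;  H₂ = 27%×$141.57 = $38.2239
EOQ₁ = √(2×25,000×365/38.3400) = 689.93  (< 2,680, feasible at tier 1)
EOQ₂ = √(2×25,000×365/38.2239) = 690.98  (< 2,680 → use Q = 2,680 at tier-2 price)
TC(tier 1 (EOQ₁), Q≈689.9) = $3,576,451.94
TC(tier 2, Q≈2,680.0) = $3,593,874.88
Minimum at tier 1 (EOQ₁): $3,576,451.94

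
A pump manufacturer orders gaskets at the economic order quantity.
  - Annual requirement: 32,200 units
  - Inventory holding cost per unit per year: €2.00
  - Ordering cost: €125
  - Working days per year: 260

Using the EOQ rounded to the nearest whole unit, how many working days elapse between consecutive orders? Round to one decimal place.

16.2 days

Optimal lot size Q* = (2 × 32,200 × €125 / €2)^½ ≈ 2,006.24 → Q = 2,006 units
Days between orders = 260 / (D/Q) = 260 / 16.052 ≈ 16.198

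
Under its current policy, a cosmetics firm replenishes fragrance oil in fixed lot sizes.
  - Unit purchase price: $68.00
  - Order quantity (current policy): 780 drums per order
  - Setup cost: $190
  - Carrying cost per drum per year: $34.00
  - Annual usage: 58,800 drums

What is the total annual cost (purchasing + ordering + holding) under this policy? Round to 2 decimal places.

Ordering: D/Q × S = 58,800/780 × $190 = $14,323.08
Holding:  Q/2 × H = 780/2 × $34 = $13,260.00
Purchase cost = D·C = 58,800 × 68 = $3,998,400.00
Total = $14,323.08 + $13,260.00 + $3,998,400.00 = $4,025,983.08

$4,025,983.08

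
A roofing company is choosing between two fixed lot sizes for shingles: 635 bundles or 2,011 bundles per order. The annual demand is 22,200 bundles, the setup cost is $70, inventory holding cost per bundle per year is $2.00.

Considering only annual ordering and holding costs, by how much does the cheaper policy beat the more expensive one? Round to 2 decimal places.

TC(Q) = (D/Q)S + (Q/2)H
TC(635) = (22,200/635)×70 + (635/2)×2 = $3,082.24
TC(2,011) = (22,200/2,011)×70 + (2,011/2)×2 = $2,783.75
|ΔTC| = |$3,082.24 − $2,783.75| = $298.49

$298.49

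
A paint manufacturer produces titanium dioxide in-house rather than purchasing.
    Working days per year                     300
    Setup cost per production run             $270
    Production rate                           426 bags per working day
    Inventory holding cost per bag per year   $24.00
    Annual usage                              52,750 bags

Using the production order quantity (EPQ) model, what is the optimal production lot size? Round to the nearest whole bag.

1,422 bags

Daily demand d = 52,750/300 = 175.833; p = 426; 1 − d/p = 0.58725
EPQ = √(2DS / (H(1 − d/p)))
    = √(2 × 52,750 × 270 / (24 × 0.58725)) ≈ 1,421.65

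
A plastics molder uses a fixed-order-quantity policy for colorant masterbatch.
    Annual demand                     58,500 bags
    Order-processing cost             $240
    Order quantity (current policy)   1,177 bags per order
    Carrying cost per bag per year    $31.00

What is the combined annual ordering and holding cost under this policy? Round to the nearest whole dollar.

Ordering: D/Q × S = 58,500/1,177 × $240 = $11,928.63
Holding:  Q/2 × H = 1,177/2 × $31 = $18,243.50
Total = $11,928.63 + $18,243.50 = $30,172.13

$30,172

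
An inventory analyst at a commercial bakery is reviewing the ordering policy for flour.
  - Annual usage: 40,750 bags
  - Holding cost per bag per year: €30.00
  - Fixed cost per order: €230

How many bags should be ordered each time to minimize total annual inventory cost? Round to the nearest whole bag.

EOQ = √(2DS/H) = √(2 × 40,750 × 230 / 30)
    = √(624,833.33) ≈ 790.46

790 bags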